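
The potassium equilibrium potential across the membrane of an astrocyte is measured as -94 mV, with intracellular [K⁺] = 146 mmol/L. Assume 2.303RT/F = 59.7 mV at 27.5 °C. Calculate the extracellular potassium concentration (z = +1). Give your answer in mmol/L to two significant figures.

Nernst: E = (59.7/1) · log₁₀([out]/[in]), so log₁₀([out]/[in]) = -94.0 × 1 / 59.7 = -1.5745.
[out]/[in] = 10^(-1.5745) = 0.02664.
[out] = 0.02664 × 146 = 3.889 mmol/L.

3.9 mmol/L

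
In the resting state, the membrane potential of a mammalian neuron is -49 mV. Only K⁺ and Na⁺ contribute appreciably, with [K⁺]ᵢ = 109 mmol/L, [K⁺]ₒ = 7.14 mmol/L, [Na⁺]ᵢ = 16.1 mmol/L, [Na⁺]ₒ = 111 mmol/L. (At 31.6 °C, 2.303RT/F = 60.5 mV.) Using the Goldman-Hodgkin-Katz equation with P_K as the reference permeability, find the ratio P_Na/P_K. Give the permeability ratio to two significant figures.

0.090

Let α = P_Na/P_K. GHK: Vm = 60.5·log₁₀[(Kₒ + α·Naₒ)/(Kᵢ + α·Naᵢ)].
10^(Vm/60.5) = 10^(-49.0/60.5) = 0.15491
So 0.15491·(Kᵢ + α·Naᵢ) = Kₒ + α·Naₒ → α = (0.15491·109.0 − 7.14) / (111.0 − 0.15491·16.1)
α = (16.89 − 7.14) / (111.0 − 2.494) = 9.745/108.5 = 0.08981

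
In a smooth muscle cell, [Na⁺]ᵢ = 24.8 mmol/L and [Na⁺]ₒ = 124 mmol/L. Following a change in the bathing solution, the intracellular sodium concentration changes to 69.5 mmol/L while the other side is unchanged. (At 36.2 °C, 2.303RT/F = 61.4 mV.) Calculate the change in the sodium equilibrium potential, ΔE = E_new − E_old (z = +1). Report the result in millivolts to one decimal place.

-27.5 mV

E_old = (61.4/1)·log₁₀(124/24.8) = 42.92 mV
E_new = (61.4/1)·log₁₀(124/69.5) = 15.44 mV
ΔE = 15.44 − (42.92) = -27.48 mV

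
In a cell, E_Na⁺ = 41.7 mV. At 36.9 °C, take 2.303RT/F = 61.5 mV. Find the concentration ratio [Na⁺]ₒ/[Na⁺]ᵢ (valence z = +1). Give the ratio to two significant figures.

log₁₀([out]/[in]) = E·z/(61.5) = 41.7 × 1 / 61.5 = 0.6780
[out]/[in] = 10^(0.6780) = 4.765

4.8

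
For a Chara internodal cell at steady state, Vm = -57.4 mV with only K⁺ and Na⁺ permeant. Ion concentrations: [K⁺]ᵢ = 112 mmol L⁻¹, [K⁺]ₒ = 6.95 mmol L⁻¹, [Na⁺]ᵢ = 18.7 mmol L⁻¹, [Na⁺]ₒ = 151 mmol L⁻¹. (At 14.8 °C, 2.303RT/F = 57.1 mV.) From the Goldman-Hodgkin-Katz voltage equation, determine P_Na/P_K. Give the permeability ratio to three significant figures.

0.0276

Let α = P_Na/P_K. GHK: Vm = 57.1·log₁₀[(Kₒ + α·Naₒ)/(Kᵢ + α·Naᵢ)].
10^(Vm/57.1) = 10^(-57.4/57.1) = 0.098798
So 0.098798·(Kᵢ + α·Naᵢ) = Kₒ + α·Naₒ → α = (0.098798·112.0 − 6.95) / (151.0 − 0.098798·18.7)
α = (11.07 − 6.95) / (151.0 − 1.848) = 4.115/149.2 = 0.02759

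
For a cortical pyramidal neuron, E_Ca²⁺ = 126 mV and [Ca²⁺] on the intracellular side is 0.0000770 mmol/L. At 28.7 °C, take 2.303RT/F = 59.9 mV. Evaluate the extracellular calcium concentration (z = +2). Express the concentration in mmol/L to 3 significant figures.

1.24 mmol/L

Nernst: E = (59.9/2) · log₁₀([out]/[in]), so log₁₀([out]/[in]) = 126.0 × 2 / 59.9 = 4.2070.
[out]/[in] = 10^(4.2070) = 1.611e+04.
[out] = 1.611e+04 × 0.0000770 = 1.24 mmol/L.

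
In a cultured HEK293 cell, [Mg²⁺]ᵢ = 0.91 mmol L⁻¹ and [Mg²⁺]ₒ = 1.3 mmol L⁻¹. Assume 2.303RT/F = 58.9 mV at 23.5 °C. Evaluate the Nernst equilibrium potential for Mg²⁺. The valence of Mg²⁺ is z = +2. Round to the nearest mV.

5 mV

E = (58.9/z) · log₁₀([Mg²⁺]_out/[Mg²⁺]_in) with z = +2.
= (58.9/2) · log₁₀(1.3/0.91) = 29.45 · log₁₀(1.429)
= 29.45 · (0.1549) = 4.56 mV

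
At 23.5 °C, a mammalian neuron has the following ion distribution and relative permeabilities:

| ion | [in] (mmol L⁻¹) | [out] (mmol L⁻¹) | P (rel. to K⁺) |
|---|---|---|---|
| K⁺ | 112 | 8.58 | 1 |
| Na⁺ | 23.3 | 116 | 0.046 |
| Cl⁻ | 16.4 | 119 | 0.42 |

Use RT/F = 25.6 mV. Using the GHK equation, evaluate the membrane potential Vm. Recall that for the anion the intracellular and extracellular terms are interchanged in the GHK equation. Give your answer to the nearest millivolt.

-53 mV

Vm = 25.6 · ln[(Σ P·[cation]ₒ + Σ P·[anion]ᵢ) / (Σ P·[cation]ᵢ + Σ P·[anion]ₒ)]
Numerator = 1×8.58 + 0.046×116 + 0.42×16.4 = 20.8
Denominator = 1×112 + 0.046×23.3 + 0.42×119 = 163.1
Vm = 25.6 · ln(0.12759) = 25.6 × (-2.0589) = -52.71 mV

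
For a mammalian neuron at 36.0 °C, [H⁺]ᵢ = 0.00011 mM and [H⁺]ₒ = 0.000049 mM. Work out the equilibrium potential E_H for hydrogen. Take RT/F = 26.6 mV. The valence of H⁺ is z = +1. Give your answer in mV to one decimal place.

E = (26.6/z) · ln([H⁺]_out/[H⁺]_in) with z = +1.
= (26.6/1) · ln(0.000049/0.00011) = 26.60 · ln(0.4455)
= 26.60 · (-0.8087) = -21.51 mV

-21.5 mV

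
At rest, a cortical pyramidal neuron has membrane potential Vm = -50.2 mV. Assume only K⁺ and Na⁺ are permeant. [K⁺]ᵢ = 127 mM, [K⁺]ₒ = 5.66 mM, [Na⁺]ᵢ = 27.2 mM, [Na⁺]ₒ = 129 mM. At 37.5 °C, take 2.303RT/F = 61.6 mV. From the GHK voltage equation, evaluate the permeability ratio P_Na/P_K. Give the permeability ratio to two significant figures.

0.11

Let α = P_Na/P_K. GHK: Vm = 61.6·log₁₀[(Kₒ + α·Naₒ)/(Kᵢ + α·Naᵢ)].
10^(Vm/61.6) = 10^(-50.2/61.6) = 0.15313
So 0.15313·(Kᵢ + α·Naᵢ) = Kₒ + α·Naₒ → α = (0.15313·127.0 − 5.66) / (129.0 − 0.15313·27.2)
α = (19.45 − 5.66) / (129.0 − 4.165) = 13.79/124.8 = 0.1104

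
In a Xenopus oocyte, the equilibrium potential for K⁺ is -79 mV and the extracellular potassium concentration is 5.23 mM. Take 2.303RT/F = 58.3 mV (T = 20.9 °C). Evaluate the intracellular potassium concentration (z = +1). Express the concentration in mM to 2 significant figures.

120 mM

Nernst: E = (58.3/1) · log₁₀([out]/[in]), so log₁₀([out]/[in]) = -79.0 × 1 / 58.3 = -1.3551.
[out]/[in] = 10^(-1.3551) = 0.04415.
[in] = 5.23 / 0.04415 = 118.5 mM.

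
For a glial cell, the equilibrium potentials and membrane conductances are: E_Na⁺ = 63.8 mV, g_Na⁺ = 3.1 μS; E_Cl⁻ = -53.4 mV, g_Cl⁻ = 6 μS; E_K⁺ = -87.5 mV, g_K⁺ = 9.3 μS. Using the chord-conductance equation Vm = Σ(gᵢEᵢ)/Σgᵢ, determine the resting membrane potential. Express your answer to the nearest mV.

Σ gᵢEᵢ = 3.1·(63.8) + 6·(-53.4) + 9.3·(-87.5) = -936.37
Σ gᵢ = 3.1 + 6 + 9.3 = 18.4
Vm = -936.37 / 18.4 = -50.89 mV

-51 mV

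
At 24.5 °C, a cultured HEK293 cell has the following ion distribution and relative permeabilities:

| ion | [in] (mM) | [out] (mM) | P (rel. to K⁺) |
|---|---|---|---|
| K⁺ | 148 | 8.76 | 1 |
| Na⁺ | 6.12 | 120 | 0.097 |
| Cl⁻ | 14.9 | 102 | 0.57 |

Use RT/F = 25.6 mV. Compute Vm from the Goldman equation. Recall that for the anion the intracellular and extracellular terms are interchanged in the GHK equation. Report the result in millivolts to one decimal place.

Vm = 25.6 · ln[(Σ P·[cation]ₒ + Σ P·[anion]ᵢ) / (Σ P·[cation]ᵢ + Σ P·[anion]ₒ)]
Numerator = 1×8.76 + 0.097×120 + 0.57×14.9 = 28.89
Denominator = 1×148 + 0.097×6.12 + 0.57×102 = 206.7
Vm = 25.6 · ln(0.13976) = 25.6 × (-1.9678) = -50.38 mV

-50.4 mV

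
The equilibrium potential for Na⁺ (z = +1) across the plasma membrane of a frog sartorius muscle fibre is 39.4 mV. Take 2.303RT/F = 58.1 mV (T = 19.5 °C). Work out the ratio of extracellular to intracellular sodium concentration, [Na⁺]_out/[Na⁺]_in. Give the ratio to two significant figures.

4.8

log₁₀([out]/[in]) = E·z/(58.1) = 39.4 × 1 / 58.1 = 0.6781
[out]/[in] = 10^(0.6781) = 4.766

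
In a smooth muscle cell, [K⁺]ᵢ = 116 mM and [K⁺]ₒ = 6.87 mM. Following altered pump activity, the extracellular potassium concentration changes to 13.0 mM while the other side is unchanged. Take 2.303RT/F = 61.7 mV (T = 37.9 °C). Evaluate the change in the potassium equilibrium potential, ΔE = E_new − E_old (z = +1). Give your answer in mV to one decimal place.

17.1 mV

E_old = (61.7/1)·log₁₀(6.87/116) = -75.74 mV
E_new = (61.7/1)·log₁₀(13.0/116) = -58.65 mV
ΔE = -58.65 − (-75.74) = 17.09 mV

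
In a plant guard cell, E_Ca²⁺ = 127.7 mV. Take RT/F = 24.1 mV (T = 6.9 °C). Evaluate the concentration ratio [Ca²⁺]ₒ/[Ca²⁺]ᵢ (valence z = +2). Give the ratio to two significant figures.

ln([out]/[in]) = E·z/(24.1) = 127.7 × 2 / 24.1 = 10.5975
[out]/[in] = e^(10.5975) = 4.004e+04

40000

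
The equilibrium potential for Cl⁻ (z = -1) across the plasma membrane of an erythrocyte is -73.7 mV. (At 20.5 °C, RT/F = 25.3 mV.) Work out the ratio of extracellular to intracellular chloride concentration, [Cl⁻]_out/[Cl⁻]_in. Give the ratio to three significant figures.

ln([out]/[in]) = E·z/(25.3) = -73.7 × -1 / 25.3 = 2.9130
[out]/[in] = e^(2.9130) = 18.41

18.4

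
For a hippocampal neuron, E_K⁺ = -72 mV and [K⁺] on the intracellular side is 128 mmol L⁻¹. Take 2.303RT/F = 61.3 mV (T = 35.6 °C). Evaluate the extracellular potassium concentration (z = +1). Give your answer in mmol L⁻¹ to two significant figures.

Nernst: E = (61.3/1) · log₁₀([out]/[in]), so log₁₀([out]/[in]) = -72.0 × 1 / 61.3 = -1.1746.
[out]/[in] = 10^(-1.1746) = 0.0669.
[out] = 0.0669 × 128 = 8.564 mmol L⁻¹.

8.6 mmol L⁻¹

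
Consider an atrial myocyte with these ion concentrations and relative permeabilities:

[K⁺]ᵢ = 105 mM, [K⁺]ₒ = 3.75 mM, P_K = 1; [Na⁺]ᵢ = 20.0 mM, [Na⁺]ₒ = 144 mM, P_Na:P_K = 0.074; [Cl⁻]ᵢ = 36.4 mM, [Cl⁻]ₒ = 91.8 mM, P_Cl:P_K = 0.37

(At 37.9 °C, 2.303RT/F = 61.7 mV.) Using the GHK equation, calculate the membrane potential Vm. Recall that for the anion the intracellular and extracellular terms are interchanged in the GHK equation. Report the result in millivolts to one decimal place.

-43.3 mV

Vm = 61.7 · log₁₀[(Σ P·[cation]ₒ + Σ P·[anion]ᵢ) / (Σ P·[cation]ᵢ + Σ P·[anion]ₒ)]
Numerator = 1×3.75 + 0.074×144 + 0.37×36.4 = 27.87
Denominator = 1×105 + 0.074×20.0 + 0.37×91.8 = 140.4
Vm = 61.7 · log₁₀(0.19847) = 61.7 × (-0.7023) = -43.33 mV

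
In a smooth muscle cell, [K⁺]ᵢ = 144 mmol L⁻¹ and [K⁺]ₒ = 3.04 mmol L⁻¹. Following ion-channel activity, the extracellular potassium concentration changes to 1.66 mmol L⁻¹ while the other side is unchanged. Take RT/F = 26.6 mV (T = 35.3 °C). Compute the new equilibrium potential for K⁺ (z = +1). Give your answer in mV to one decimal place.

After the shift: [K⁺]_out = 1.66, [K⁺]_in = 144 mmol L⁻¹.
E_new = (26.6/1)·ln(1.66/144) = 26.60 · (-4.4630) = -118.72 mV

-118.7 mV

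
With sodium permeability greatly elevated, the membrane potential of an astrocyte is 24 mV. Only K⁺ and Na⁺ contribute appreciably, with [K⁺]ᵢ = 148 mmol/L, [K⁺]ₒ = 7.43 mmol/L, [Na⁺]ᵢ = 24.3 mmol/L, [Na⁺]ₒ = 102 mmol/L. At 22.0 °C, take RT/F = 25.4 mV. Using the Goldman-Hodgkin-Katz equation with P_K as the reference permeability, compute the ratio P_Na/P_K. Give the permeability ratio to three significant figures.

Let α = P_Na/P_K. GHK: Vm = 25.4·ln[(Kₒ + α·Naₒ)/(Kᵢ + α·Naᵢ)].
e^(Vm/25.4) = e^(24.0/25.4) = 2.5725
So 2.5725·(Kᵢ + α·Naᵢ) = Kₒ + α·Naₒ → α = (2.5725·148.0 − 7.43) / (102.0 − 2.5725·24.3)
α = (380.7 − 7.43) / (102.0 − 62.51) = 373.3/39.49 = 9.454

9.45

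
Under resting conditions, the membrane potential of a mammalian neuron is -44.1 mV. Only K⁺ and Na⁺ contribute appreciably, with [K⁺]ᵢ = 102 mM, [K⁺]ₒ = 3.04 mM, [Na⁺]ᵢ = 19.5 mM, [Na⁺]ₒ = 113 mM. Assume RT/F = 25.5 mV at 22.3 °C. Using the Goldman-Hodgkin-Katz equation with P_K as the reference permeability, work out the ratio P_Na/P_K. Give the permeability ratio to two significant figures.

0.14

Let α = P_Na/P_K. GHK: Vm = 25.5·ln[(Kₒ + α·Naₒ)/(Kᵢ + α·Naᵢ)].
e^(Vm/25.5) = e^(-44.1/25.5) = 0.17739
So 0.17739·(Kᵢ + α·Naᵢ) = Kₒ + α·Naₒ → α = (0.17739·102.0 − 3.04) / (113.0 − 0.17739·19.5)
α = (18.09 − 3.04) / (113.0 − 3.459) = 15.05/109.5 = 0.1374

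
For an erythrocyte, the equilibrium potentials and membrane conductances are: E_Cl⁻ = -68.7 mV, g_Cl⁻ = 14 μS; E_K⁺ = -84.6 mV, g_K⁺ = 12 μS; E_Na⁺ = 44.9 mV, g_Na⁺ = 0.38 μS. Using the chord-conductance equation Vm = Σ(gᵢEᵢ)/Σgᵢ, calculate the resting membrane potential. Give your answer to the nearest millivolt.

Σ gᵢEᵢ = 14·(-68.7) + 12·(-84.6) + 0.38·(44.9) = -1959.94
Σ gᵢ = 14 + 12 + 0.38 = 26.38
Vm = -1959.94 / 26.38 = -74.30 mV

-74 mV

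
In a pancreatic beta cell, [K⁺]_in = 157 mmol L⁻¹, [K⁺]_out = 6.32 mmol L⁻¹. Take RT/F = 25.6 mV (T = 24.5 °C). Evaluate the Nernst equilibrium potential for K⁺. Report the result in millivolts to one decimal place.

E = (25.6/z) · ln([K⁺]_out/[K⁺]_in) with z = +1.
= (25.6/1) · ln(6.32/157) = 25.60 · ln(0.04025)
= 25.60 · (-3.2125) = -82.24 mV

-82.2 mV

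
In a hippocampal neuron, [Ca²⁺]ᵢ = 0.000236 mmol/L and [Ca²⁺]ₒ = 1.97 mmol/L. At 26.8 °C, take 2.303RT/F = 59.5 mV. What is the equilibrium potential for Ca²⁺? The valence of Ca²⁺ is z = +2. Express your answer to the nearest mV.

117 mV

E = (59.5/z) · log₁₀([Ca²⁺]_out/[Ca²⁺]_in) with z = +2.
= (59.5/2) · log₁₀(1.97/0.000236) = 29.75 · log₁₀(8347)
= 29.75 · (3.9216) = 116.67 mV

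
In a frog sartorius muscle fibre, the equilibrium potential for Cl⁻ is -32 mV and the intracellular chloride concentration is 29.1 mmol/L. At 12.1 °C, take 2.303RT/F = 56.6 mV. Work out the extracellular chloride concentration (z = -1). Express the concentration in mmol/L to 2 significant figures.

Nernst: E = (56.6/-1) · log₁₀([out]/[in]), so log₁₀([out]/[in]) = -32.0 × -1 / 56.6 = 0.5654.
[out]/[in] = 10^(0.5654) = 3.676.
[out] = 3.676 × 29.1 = 107 mmol/L.

110 mmol/L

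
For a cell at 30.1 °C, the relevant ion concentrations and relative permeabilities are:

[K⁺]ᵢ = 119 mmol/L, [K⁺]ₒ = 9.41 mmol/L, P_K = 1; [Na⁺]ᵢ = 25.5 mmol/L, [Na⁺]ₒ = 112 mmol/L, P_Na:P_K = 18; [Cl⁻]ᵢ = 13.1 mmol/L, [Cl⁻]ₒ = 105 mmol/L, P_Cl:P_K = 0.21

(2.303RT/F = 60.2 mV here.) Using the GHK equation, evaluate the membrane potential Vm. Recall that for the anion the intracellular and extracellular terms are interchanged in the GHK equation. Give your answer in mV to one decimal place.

Vm = 60.2 · log₁₀[(Σ P·[cation]ₒ + Σ P·[anion]ᵢ) / (Σ P·[cation]ᵢ + Σ P·[anion]ₒ)]
Numerator = 1×9.41 + 18×112 + 0.21×13.1 = 2028
Denominator = 1×119 + 18×25.5 + 0.21×105 = 600
Vm = 60.2 · log₁₀(3.38) = 60.2 × (0.5289) = 31.84 mV

31.8 mV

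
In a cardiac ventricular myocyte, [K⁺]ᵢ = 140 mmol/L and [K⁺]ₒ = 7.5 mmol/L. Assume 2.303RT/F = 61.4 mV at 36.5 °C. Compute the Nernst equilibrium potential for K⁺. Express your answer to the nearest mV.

-78 mV

E = (61.4/z) · log₁₀([K⁺]_out/[K⁺]_in) with z = +1.
= (61.4/1) · log₁₀(7.5/140) = 61.40 · log₁₀(0.05357)
= 61.40 · (-1.2711) = -78.04 mV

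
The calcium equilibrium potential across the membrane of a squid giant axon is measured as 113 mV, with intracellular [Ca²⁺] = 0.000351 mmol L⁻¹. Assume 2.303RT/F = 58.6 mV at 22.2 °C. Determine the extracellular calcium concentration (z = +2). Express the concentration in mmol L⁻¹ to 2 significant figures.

Nernst: E = (58.6/2) · log₁₀([out]/[in]), so log₁₀([out]/[in]) = 113.0 × 2 / 58.6 = 3.8567.
[out]/[in] = 10^(3.8567) = 7189.
[out] = 7189 × 0.000351 = 2.523 mmol L⁻¹.

2.5 mmol L⁻¹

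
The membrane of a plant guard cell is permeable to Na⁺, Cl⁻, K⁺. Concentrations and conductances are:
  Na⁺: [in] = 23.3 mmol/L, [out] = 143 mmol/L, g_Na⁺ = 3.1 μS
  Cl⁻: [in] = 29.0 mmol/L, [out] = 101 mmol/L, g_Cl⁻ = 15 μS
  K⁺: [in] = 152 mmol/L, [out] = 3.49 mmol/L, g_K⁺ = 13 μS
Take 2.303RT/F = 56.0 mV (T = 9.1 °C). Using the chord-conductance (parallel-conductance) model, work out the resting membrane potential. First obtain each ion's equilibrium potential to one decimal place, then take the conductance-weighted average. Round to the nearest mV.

-49 mV

E_Na⁺ = (56.0/1)·log₁₀(143/23.3) = 44.1 mV
E_Cl⁻ = (56.0/-1)·log₁₀(101/29.0) = -30.3 mV
E_K⁺ = (56.0/1)·log₁₀(3.49/152) = -91.8 mV
Vm = (Σ gᵢEᵢ)/(Σ gᵢ) = (3.1·44.1 + 15·-30.3 + 13·-91.8) / (3.1 + 15 + 13)
= -1511.19 / 31.1 = -48.59 mV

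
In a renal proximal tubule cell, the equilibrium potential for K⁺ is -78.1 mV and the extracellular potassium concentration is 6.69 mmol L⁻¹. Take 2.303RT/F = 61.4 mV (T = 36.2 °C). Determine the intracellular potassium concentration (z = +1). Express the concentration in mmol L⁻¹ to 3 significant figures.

125 mmol L⁻¹

Nernst: E = (61.4/1) · log₁₀([out]/[in]), so log₁₀([out]/[in]) = -78.1 × 1 / 61.4 = -1.2720.
[out]/[in] = 10^(-1.2720) = 0.05346.
[in] = 6.69 / 0.05346 = 125.1 mmol L⁻¹.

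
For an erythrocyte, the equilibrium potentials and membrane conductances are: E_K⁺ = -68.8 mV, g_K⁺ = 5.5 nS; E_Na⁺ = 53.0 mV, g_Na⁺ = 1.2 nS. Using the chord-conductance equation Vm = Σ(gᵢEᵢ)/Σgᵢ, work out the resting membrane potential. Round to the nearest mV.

Σ gᵢEᵢ = 5.5·(-68.8) + 1.2·(53.0) = -314.80
Σ gᵢ = 5.5 + 1.2 = 6.7
Vm = -314.80 / 6.7 = -46.99 mV

-47 mV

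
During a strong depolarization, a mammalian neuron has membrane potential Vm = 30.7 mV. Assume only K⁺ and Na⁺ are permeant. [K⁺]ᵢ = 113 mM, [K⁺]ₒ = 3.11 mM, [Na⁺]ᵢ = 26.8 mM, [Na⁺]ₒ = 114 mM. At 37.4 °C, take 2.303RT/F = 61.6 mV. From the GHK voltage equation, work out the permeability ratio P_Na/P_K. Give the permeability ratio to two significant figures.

Let α = P_Na/P_K. GHK: Vm = 61.6·log₁₀[(Kₒ + α·Naₒ)/(Kᵢ + α·Naᵢ)].
10^(Vm/61.6) = 10^(30.7/61.6) = 3.1505
So 3.1505·(Kᵢ + α·Naᵢ) = Kₒ + α·Naₒ → α = (3.1505·113.0 − 3.11) / (114.0 − 3.1505·26.8)
α = (356 − 3.11) / (114.0 − 84.43) = 352.9/29.57 = 11.94

12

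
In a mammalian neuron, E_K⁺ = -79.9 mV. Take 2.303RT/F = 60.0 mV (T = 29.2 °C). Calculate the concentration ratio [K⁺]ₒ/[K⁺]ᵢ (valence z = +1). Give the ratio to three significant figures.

0.0466

log₁₀([out]/[in]) = E·z/(60.0) = -79.9 × 1 / 60.0 = -1.3317
[out]/[in] = 10^(-1.3317) = 0.04659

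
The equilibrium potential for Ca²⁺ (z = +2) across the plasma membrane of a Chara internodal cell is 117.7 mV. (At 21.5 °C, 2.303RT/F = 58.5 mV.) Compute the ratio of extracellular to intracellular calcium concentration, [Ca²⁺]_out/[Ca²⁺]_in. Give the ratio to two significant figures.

log₁₀([out]/[in]) = E·z/(58.5) = 117.7 × 2 / 58.5 = 4.0239
[out]/[in] = 10^(4.0239) = 1.057e+04

11000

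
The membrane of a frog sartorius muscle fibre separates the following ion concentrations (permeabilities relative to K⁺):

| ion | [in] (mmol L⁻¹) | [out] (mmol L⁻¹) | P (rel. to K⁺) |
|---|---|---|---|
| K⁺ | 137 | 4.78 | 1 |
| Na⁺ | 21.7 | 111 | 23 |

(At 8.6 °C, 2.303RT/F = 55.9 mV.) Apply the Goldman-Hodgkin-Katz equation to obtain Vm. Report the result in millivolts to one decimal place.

33.8 mV

Vm = 55.9 · log₁₀[(Σ P·[cation]ₒ + Σ P·[anion]ᵢ) / (Σ P·[cation]ᵢ + Σ P·[anion]ₒ)]
Numerator = 1×4.78 + 23×111 = 2558
Denominator = 1×137 + 23×21.7 = 636.1
Vm = 55.9 · log₁₀(4.021) = 55.9 × (0.6043) = 33.78 mV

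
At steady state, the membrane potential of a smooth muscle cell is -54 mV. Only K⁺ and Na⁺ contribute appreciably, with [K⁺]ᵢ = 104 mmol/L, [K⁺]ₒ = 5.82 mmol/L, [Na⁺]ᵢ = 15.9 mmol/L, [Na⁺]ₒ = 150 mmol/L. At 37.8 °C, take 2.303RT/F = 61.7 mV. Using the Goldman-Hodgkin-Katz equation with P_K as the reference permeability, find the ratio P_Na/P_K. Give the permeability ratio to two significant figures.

Let α = P_Na/P_K. GHK: Vm = 61.7·log₁₀[(Kₒ + α·Naₒ)/(Kᵢ + α·Naᵢ)].
10^(Vm/61.7) = 10^(-54.0/61.7) = 0.13329
So 0.13329·(Kᵢ + α·Naᵢ) = Kₒ + α·Naₒ → α = (0.13329·104.0 − 5.82) / (150.0 − 0.13329·15.9)
α = (13.86 − 5.82) / (150.0 − 2.119) = 8.042/147.9 = 0.05438

0.054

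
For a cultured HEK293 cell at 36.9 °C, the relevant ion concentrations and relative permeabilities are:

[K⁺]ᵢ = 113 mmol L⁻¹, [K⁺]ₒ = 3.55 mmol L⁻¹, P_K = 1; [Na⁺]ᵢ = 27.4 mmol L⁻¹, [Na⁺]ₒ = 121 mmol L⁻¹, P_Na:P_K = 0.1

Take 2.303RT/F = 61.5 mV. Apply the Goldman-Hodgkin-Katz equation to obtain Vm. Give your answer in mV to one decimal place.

-53.4 mV

Vm = 61.5 · log₁₀[(Σ P·[cation]ₒ + Σ P·[anion]ᵢ) / (Σ P·[cation]ᵢ + Σ P·[anion]ₒ)]
Numerator = 1×3.55 + 0.1×121 = 15.65
Denominator = 1×113 + 0.1×27.4 = 115.7
Vm = 61.5 · log₁₀(0.13522) = 61.5 × (-0.8690) = -53.44 mV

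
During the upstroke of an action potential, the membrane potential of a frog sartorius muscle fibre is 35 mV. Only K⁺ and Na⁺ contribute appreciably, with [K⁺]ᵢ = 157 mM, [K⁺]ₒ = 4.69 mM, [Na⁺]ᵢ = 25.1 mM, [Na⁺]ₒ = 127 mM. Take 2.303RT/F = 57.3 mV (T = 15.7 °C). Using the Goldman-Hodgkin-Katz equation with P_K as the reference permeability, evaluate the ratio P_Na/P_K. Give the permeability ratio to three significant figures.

25.9

Let α = P_Na/P_K. GHK: Vm = 57.3·log₁₀[(Kₒ + α·Naₒ)/(Kᵢ + α·Naᵢ)].
10^(Vm/57.3) = 10^(35.0/57.3) = 4.0815
So 4.0815·(Kᵢ + α·Naᵢ) = Kₒ + α·Naₒ → α = (4.0815·157.0 − 4.69) / (127.0 − 4.0815·25.1)
α = (640.8 − 4.69) / (127.0 − 102.4) = 636.1/24.55 = 25.91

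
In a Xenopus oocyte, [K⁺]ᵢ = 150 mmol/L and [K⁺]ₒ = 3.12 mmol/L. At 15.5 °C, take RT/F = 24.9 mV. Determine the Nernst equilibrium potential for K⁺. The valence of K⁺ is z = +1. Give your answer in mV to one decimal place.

E = (24.9/z) · ln([K⁺]_out/[K⁺]_in) with z = +1.
= (24.9/1) · ln(3.12/150) = 24.90 · ln(0.0208)
= 24.90 · (-3.8728) = -96.43 mV

-96.4 mV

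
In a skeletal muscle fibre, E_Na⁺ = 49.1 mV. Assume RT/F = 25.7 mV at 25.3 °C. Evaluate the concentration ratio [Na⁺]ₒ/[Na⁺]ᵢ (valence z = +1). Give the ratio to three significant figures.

6.76

ln([out]/[in]) = E·z/(25.7) = 49.1 × 1 / 25.7 = 1.9105
[out]/[in] = e^(1.9105) = 6.757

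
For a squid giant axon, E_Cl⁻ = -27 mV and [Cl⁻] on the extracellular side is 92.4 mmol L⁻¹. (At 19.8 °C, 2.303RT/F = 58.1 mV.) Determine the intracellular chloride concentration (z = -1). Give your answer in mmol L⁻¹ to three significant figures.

31.7 mmol L⁻¹

Nernst: E = (58.1/-1) · log₁₀([out]/[in]), so log₁₀([out]/[in]) = -27.0 × -1 / 58.1 = 0.4647.
[out]/[in] = 10^(0.4647) = 2.916.
[in] = 92.4 / 2.916 = 31.69 mmol L⁻¹.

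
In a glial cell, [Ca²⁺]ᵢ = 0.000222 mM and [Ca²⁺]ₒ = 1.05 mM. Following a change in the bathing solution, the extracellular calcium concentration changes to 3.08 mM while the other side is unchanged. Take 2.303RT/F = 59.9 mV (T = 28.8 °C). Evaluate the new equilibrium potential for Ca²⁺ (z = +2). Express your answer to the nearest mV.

124 mV

After the shift: [Ca²⁺]_out = 3.08, [Ca²⁺]_in = 0.000222 mM.
E_new = (59.9/2)·log₁₀(3.08/0.000222) = 29.95 · (4.1422) = 124.06 mV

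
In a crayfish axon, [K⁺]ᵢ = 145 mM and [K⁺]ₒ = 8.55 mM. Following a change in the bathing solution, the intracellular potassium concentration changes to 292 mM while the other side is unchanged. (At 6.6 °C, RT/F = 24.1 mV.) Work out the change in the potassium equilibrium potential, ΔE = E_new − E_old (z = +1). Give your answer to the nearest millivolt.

-17 mV

E_old = (24.1/1)·ln(8.55/145) = -68.22 mV
E_new = (24.1/1)·ln(8.55/292) = -85.09 mV
ΔE = -85.09 − (-68.22) = -16.87 mV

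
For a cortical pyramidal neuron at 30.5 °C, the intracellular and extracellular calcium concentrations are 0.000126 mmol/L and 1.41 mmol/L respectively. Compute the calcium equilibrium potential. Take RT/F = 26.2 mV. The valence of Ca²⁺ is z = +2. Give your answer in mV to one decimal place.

122.1 mV

E = (26.2/z) · ln([Ca²⁺]_out/[Ca²⁺]_in) with z = +2.
= (26.2/2) · ln(1.41/0.000126) = 13.10 · ln(1.119e+04)
= 13.10 · (9.3228) = 122.13 mV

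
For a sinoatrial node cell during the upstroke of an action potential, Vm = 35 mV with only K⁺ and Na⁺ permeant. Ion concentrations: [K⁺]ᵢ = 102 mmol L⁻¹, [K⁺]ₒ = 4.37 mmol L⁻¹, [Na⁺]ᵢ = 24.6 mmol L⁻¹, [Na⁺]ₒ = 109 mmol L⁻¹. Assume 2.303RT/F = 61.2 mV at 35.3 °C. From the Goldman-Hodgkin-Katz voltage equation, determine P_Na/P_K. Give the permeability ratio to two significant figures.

22

Let α = P_Na/P_K. GHK: Vm = 61.2·log₁₀[(Kₒ + α·Naₒ)/(Kᵢ + α·Naᵢ)].
10^(Vm/61.2) = 10^(35.0/61.2) = 3.7316
So 3.7316·(Kᵢ + α·Naᵢ) = Kₒ + α·Naₒ → α = (3.7316·102.0 − 4.37) / (109.0 − 3.7316·24.6)
α = (380.6 − 4.37) / (109.0 − 91.8) = 376.3/17.2 = 21.87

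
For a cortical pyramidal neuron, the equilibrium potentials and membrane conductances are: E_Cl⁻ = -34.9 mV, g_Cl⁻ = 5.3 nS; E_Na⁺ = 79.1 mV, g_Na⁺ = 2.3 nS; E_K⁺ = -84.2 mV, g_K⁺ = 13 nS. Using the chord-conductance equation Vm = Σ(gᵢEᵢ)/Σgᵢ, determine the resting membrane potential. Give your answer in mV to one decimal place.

-53.3 mV

Σ gᵢEᵢ = 5.3·(-34.9) + 2.3·(79.1) + 13·(-84.2) = -1097.64
Σ gᵢ = 5.3 + 2.3 + 13 = 20.6
Vm = -1097.64 / 20.6 = -53.28 mV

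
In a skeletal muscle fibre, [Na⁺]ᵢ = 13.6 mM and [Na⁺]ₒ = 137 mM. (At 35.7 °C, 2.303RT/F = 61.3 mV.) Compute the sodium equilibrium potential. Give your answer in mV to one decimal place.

E = (61.3/z) · log₁₀([Na⁺]_out/[Na⁺]_in) with z = +1.
= (61.3/1) · log₁₀(137/13.6) = 61.30 · log₁₀(10.07)
= 61.30 · (1.0032) = 61.50 mV

61.5 mV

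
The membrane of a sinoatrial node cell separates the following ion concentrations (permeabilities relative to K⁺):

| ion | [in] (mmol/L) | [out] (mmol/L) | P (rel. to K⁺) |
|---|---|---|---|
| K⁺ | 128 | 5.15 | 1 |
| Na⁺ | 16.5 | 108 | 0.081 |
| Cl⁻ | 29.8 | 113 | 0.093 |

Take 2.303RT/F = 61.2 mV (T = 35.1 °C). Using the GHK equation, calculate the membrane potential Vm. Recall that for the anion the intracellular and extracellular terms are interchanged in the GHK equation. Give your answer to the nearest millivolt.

-57 mV

Vm = 61.2 · log₁₀[(Σ P·[cation]ₒ + Σ P·[anion]ᵢ) / (Σ P·[cation]ᵢ + Σ P·[anion]ₒ)]
Numerator = 1×5.15 + 0.081×108 + 0.093×29.8 = 16.67
Denominator = 1×128 + 0.081×16.5 + 0.093×113 = 139.8
Vm = 61.2 · log₁₀(0.1192) = 61.2 × (-0.9237) = -56.53 mV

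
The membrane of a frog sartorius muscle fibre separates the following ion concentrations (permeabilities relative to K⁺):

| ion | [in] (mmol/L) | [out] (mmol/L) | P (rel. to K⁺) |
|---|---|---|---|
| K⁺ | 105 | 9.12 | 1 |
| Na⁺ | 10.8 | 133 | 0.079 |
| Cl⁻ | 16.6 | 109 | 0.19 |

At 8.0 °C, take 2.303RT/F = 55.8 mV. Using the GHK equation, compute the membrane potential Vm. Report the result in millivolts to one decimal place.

-41.6 mV

Vm = 55.8 · log₁₀[(Σ P·[cation]ₒ + Σ P·[anion]ᵢ) / (Σ P·[cation]ᵢ + Σ P·[anion]ₒ)]
Numerator = 1×9.12 + 0.079×133 + 0.19×16.6 = 22.78
Denominator = 1×105 + 0.079×10.8 + 0.19×109 = 126.6
Vm = 55.8 · log₁₀(0.18) = 55.8 × (-0.7447) = -41.56 mV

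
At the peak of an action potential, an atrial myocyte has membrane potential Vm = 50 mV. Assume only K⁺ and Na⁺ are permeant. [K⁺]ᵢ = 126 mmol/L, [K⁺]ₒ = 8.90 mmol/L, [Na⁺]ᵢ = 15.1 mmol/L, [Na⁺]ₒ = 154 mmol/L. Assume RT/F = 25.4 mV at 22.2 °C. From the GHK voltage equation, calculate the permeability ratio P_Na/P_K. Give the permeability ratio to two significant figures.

19

Let α = P_Na/P_K. GHK: Vm = 25.4·ln[(Kₒ + α·Naₒ)/(Kᵢ + α·Naᵢ)].
e^(Vm/25.4) = e^(50.0/25.4) = 7.16
So 7.16·(Kᵢ + α·Naᵢ) = Kₒ + α·Naₒ → α = (7.16·126.0 − 8.9) / (154.0 − 7.16·15.1)
α = (902.2 − 8.9) / (154.0 − 108.1) = 893.3/45.88 = 19.47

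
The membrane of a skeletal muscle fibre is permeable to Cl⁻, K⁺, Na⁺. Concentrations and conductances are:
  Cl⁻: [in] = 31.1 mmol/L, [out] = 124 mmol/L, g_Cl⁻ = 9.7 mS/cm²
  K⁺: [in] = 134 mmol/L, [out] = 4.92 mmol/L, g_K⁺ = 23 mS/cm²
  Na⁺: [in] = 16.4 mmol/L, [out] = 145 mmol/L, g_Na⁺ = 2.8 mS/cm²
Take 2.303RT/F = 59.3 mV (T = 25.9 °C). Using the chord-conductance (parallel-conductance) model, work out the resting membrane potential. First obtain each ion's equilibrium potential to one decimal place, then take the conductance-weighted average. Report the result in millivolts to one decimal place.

E_Cl⁻ = (59.3/-1)·log₁₀(124/31.1) = -35.6 mV
E_K⁺ = (59.3/1)·log₁₀(4.92/134) = -85.1 mV
E_Na⁺ = (59.3/1)·log₁₀(145/16.4) = 56.1 mV
Vm = (Σ gᵢEᵢ)/(Σ gᵢ) = (9.7·-35.6 + 23·-85.1 + 2.8·56.1) / (9.7 + 23 + 2.8)
= -2145.54 / 35.5 = -60.44 mV

-60.4 mV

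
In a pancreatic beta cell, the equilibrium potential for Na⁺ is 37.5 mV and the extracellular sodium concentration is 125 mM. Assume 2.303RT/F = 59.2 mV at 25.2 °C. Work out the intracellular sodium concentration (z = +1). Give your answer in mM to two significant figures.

29 mM

Nernst: E = (59.2/1) · log₁₀([out]/[in]), so log₁₀([out]/[in]) = 37.5 × 1 / 59.2 = 0.6334.
[out]/[in] = 10^(0.6334) = 4.3.
[in] = 125 / 4.3 = 29.07 mM.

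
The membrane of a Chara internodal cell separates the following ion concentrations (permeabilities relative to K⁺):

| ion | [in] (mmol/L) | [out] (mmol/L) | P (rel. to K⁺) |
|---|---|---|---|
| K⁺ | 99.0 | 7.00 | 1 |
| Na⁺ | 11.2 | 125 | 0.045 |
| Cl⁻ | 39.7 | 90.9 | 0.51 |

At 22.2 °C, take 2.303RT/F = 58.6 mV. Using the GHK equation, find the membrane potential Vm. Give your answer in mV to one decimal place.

-37.9 mV

Vm = 58.6 · log₁₀[(Σ P·[cation]ₒ + Σ P·[anion]ᵢ) / (Σ P·[cation]ᵢ + Σ P·[anion]ₒ)]
Numerator = 1×7.00 + 0.045×125 + 0.51×39.7 = 32.87
Denominator = 1×99.0 + 0.045×11.2 + 0.51×90.9 = 145.9
Vm = 58.6 · log₁₀(0.22536) = 58.6 × (-0.6471) = -37.92 mV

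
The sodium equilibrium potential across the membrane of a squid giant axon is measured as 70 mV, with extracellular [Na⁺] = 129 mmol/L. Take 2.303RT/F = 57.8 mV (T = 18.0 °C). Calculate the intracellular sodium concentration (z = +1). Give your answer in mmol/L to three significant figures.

Nernst: E = (57.8/1) · log₁₀([out]/[in]), so log₁₀([out]/[in]) = 70.0 × 1 / 57.8 = 1.2111.
[out]/[in] = 10^(1.2111) = 16.26.
[in] = 129 / 16.26 = 7.934 mmol/L.

7.93 mmol/L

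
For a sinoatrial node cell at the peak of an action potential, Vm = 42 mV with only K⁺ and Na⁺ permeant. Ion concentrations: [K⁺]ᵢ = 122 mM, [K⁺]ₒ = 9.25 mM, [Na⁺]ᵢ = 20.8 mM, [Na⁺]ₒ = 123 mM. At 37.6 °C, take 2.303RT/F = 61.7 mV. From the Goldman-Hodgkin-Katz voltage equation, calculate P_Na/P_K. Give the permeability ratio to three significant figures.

24.7

Let α = P_Na/P_K. GHK: Vm = 61.7·log₁₀[(Kₒ + α·Naₒ)/(Kᵢ + α·Naᵢ)].
10^(Vm/61.7) = 10^(42.0/61.7) = 4.7942
So 4.7942·(Kᵢ + α·Naᵢ) = Kₒ + α·Naₒ → α = (4.7942·122.0 − 9.25) / (123.0 − 4.7942·20.8)
α = (584.9 − 9.25) / (123.0 − 99.72) = 575.6/23.28 = 24.73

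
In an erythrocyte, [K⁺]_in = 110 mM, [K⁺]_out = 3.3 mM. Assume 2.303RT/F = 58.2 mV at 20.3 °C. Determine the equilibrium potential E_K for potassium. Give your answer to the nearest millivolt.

E = (58.2/z) · log₁₀([K⁺]_out/[K⁺]_in) with z = +1.
= (58.2/1) · log₁₀(3.3/110) = 58.20 · log₁₀(0.03)
= 58.20 · (-1.5229) = -88.63 mV

-89 mV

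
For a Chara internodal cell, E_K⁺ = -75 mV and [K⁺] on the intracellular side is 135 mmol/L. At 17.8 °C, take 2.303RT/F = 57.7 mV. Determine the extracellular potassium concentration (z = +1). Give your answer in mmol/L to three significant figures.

6.77 mmol/L

Nernst: E = (57.7/1) · log₁₀([out]/[in]), so log₁₀([out]/[in]) = -75.0 × 1 / 57.7 = -1.2998.
[out]/[in] = 10^(-1.2998) = 0.05014.
[out] = 0.05014 × 135 = 6.769 mmol/L.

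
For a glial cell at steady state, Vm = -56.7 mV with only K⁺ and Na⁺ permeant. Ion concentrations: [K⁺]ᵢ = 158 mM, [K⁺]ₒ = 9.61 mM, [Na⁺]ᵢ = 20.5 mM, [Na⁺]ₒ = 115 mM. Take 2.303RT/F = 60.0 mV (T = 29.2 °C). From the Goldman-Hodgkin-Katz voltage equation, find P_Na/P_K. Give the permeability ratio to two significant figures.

0.074

Let α = P_Na/P_K. GHK: Vm = 60.0·log₁₀[(Kₒ + α·Naₒ)/(Kᵢ + α·Naᵢ)].
10^(Vm/60.0) = 10^(-56.7/60.0) = 0.1135
So 0.1135·(Kᵢ + α·Naᵢ) = Kₒ + α·Naₒ → α = (0.1135·158.0 − 9.61) / (115.0 − 0.1135·20.5)
α = (17.93 − 9.61) / (115.0 − 2.327) = 8.323/112.7 = 0.07387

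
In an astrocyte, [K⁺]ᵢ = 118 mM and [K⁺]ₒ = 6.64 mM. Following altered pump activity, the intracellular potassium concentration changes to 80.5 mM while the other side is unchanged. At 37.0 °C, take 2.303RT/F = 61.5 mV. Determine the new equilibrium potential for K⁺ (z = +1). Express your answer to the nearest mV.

After the shift: [K⁺]_out = 6.64, [K⁺]_in = 80.5 mM.
E_new = (61.5/1)·log₁₀(6.64/80.5) = 61.50 · (-1.0836) = -66.64 mV

-67 mV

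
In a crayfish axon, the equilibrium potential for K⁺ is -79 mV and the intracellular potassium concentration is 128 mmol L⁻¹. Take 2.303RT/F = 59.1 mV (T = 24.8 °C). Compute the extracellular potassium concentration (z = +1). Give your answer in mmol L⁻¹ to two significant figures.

Nernst: E = (59.1/1) · log₁₀([out]/[in]), so log₁₀([out]/[in]) = -79.0 × 1 / 59.1 = -1.3367.
[out]/[in] = 10^(-1.3367) = 0.04606.
[out] = 0.04606 × 128 = 5.895 mmol L⁻¹.

5.9 mmol L⁻¹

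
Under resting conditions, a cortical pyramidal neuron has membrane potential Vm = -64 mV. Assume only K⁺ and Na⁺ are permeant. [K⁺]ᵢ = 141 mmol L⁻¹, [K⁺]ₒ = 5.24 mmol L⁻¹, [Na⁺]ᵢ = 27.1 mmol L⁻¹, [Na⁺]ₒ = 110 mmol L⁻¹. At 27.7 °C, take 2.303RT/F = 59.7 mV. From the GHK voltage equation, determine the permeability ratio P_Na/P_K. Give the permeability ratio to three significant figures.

Let α = P_Na/P_K. GHK: Vm = 59.7·log₁₀[(Kₒ + α·Naₒ)/(Kᵢ + α·Naᵢ)].
10^(Vm/59.7) = 10^(-64.0/59.7) = 0.084718
So 0.084718·(Kᵢ + α·Naᵢ) = Kₒ + α·Naₒ → α = (0.084718·141.0 − 5.24) / (110.0 − 0.084718·27.1)
α = (11.95 − 5.24) / (110.0 − 2.296) = 6.705/107.7 = 0.06226

0.0623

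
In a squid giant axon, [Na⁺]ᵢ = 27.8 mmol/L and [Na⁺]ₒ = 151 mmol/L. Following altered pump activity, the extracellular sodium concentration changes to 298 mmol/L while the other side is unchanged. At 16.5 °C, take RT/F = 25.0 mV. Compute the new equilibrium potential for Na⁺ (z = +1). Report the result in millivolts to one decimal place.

59.3 mV

After the shift: [Na⁺]_out = 298, [Na⁺]_in = 27.8 mmol/L.
E_new = (25.0/1)·ln(298/27.8) = 25.00 · (2.3721) = 59.30 mV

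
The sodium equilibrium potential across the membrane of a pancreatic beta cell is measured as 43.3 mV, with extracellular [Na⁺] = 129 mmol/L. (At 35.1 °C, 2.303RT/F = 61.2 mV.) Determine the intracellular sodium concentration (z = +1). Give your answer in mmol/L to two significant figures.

25 mmol/L

Nernst: E = (61.2/1) · log₁₀([out]/[in]), so log₁₀([out]/[in]) = 43.3 × 1 / 61.2 = 0.7075.
[out]/[in] = 10^(0.7075) = 5.099.
[in] = 129 / 5.099 = 25.3 mmol/L.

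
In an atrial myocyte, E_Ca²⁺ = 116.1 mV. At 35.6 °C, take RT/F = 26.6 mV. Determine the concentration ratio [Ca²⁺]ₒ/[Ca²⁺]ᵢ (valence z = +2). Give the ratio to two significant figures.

6200

ln([out]/[in]) = E·z/(26.6) = 116.1 × 2 / 26.6 = 8.7293
[out]/[in] = e^(8.7293) = 6182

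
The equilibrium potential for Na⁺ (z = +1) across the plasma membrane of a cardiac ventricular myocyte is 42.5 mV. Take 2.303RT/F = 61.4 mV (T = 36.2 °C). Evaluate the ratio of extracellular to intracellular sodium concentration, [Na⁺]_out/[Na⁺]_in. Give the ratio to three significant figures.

4.92

log₁₀([out]/[in]) = E·z/(61.4) = 42.5 × 1 / 61.4 = 0.6922
[out]/[in] = 10^(0.6922) = 4.922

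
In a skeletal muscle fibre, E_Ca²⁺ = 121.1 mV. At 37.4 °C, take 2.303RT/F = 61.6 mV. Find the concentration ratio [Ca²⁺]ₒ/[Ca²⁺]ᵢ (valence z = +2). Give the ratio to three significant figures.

8550

log₁₀([out]/[in]) = E·z/(61.6) = 121.1 × 2 / 61.6 = 3.9318
[out]/[in] = 10^(3.9318) = 8547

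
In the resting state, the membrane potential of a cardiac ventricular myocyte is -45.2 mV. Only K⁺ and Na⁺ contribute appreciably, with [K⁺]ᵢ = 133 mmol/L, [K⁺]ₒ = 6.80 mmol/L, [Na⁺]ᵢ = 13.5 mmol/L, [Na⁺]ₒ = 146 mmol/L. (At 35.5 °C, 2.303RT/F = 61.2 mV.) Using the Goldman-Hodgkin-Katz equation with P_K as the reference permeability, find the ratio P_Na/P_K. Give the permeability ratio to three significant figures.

Let α = P_Na/P_K. GHK: Vm = 61.2·log₁₀[(Kₒ + α·Naₒ)/(Kᵢ + α·Naᵢ)].
10^(Vm/61.2) = 10^(-45.2/61.2) = 0.18257
So 0.18257·(Kᵢ + α·Naᵢ) = Kₒ + α·Naₒ → α = (0.18257·133.0 − 6.8) / (146.0 − 0.18257·13.5)
α = (24.28 − 6.8) / (146.0 − 2.465) = 17.48/143.5 = 0.1218

0.122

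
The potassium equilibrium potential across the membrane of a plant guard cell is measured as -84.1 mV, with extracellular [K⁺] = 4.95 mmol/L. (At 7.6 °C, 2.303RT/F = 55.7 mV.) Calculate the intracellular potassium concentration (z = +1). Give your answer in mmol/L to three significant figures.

Nernst: E = (55.7/1) · log₁₀([out]/[in]), so log₁₀([out]/[in]) = -84.1 × 1 / 55.7 = -1.5099.
[out]/[in] = 10^(-1.5099) = 0.03091.
[in] = 4.95 / 0.03091 = 160.1 mmol/L.

160 mmol/L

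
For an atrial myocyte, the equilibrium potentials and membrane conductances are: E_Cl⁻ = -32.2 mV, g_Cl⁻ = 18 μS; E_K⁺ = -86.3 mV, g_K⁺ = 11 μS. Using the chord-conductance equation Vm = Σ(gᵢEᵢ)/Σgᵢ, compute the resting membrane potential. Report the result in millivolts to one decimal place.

-52.7 mV

Σ gᵢEᵢ = 18·(-32.2) + 11·(-86.3) = -1528.90
Σ gᵢ = 18 + 11 = 29
Vm = -1528.90 / 29 = -52.72 mV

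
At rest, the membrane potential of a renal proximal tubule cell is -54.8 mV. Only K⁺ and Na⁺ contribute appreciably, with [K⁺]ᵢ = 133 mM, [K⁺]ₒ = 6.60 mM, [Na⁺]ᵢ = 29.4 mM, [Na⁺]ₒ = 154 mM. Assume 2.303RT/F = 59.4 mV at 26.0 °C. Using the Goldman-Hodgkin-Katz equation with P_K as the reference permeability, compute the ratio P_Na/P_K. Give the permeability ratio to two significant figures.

0.062

Let α = P_Na/P_K. GHK: Vm = 59.4·log₁₀[(Kₒ + α·Naₒ)/(Kᵢ + α·Naᵢ)].
10^(Vm/59.4) = 10^(-54.8/59.4) = 0.11952
So 0.11952·(Kᵢ + α·Naᵢ) = Kₒ + α·Naₒ → α = (0.11952·133.0 − 6.6) / (154.0 − 0.11952·29.4)
α = (15.9 − 6.6) / (154.0 − 3.514) = 9.296/150.5 = 0.06177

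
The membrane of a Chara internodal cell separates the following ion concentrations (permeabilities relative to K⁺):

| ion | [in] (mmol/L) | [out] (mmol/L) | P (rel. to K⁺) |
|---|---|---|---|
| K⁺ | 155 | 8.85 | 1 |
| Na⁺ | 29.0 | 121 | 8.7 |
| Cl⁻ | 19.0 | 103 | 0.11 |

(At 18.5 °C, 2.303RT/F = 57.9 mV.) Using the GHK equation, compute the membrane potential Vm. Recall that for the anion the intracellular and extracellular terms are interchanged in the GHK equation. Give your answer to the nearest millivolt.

23 mV

Vm = 57.9 · log₁₀[(Σ P·[cation]ₒ + Σ P·[anion]ᵢ) / (Σ P·[cation]ᵢ + Σ P·[anion]ₒ)]
Numerator = 1×8.85 + 8.7×121 + 0.11×19.0 = 1064
Denominator = 1×155 + 8.7×29.0 + 0.11×103 = 418.6
Vm = 57.9 · log₁₀(2.5408) = 57.9 × (0.4050) = 23.45 mV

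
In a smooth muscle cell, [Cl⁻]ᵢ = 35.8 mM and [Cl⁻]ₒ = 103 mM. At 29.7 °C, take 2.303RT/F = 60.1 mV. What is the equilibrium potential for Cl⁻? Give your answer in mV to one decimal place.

E = (60.1/z) · log₁₀([Cl⁻]_out/[Cl⁻]_in) with z = -1.
For an anion, dividing by z = -1 reverses the sign.
= (60.1/-1) · log₁₀(103/35.8) = -60.10 · log₁₀(2.877)
= -60.10 · (0.4590) = -27.58 mV

-27.6 mV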